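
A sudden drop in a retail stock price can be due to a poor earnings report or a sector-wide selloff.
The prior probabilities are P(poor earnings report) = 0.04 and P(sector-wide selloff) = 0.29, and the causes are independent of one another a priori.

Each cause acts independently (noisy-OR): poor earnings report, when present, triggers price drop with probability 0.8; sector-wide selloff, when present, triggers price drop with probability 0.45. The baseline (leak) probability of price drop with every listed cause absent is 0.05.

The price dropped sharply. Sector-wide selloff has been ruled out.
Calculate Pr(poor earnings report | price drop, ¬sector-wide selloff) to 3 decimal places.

Under noisy-OR, P(price drop | causes) = 1 − (1−0.05)·∏(1−qᵢ) over the active causes.
Weight on poor earnings report=true, given the evidence: 0.81×0.04 = 0.032400
Normalizer over all consistent configurations: 0.05×0.96 + 0.81×0.04 = 0.080400
Posterior = 0.032400 / 0.080400 ≈ 0.403

Pr(poor earnings report | price drop, ¬sector-wide selloff) ≈ 0.403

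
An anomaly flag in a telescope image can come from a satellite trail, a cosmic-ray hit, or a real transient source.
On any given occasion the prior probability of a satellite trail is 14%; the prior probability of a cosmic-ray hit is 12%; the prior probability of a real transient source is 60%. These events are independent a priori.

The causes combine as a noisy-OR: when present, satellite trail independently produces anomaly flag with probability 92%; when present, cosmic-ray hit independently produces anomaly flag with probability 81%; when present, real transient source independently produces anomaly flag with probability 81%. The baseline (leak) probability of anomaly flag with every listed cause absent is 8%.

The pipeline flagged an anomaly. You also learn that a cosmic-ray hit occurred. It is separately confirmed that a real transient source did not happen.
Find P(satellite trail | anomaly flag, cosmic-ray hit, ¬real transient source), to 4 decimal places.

P(satellite trail | anomaly flag, cosmic-ray hit, ¬real transient source) ≈ 0.1628

Under noisy-OR, P(anomaly flag | causes) = 1 − (1−0.08)·∏(1−qᵢ) over the active causes.
By total probability over both values of satellite trail:
  P(anomaly flag | cosmic-ray hit, ¬real transient source) = 0.8252·0.86 + 0.986016·0.14
        = 0.709672 + 0.138042 = 0.847714
Configurations with satellite trail contribute 0.138042, so
  P(satellite trail | anomaly flag, cosmic-ray hit, ¬real transient source) = 0.138042 / 0.847714 ≈ 0.1628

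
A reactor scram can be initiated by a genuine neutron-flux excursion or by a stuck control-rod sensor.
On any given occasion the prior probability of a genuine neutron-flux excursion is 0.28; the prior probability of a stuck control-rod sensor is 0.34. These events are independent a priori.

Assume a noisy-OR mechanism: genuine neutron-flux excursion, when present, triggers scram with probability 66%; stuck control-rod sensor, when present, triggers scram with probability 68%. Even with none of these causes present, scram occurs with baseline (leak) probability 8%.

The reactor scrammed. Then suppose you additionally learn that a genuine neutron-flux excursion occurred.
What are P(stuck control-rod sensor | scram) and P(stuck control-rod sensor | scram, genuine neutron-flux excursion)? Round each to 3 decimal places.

P(stuck control-rod sensor | scram) ≈ 0.610; P(stuck control-rod sensor | scram, genuine neutron-flux excursion) ≈ 0.403

Under noisy-OR, P(scram | causes) = 1 − (1−0.08)·∏(1−qᵢ) over the active causes.
Numerator (weight on configurations with stuck control-rod sensor): 0.172731 + 0.085671 = 0.258402
Denominator P(scram): 0.08·0.72·0.66 + 0.7056·0.72·0.34 + 0.6872·0.28·0.66 + 0.899904·0.28·0.34 = 0.423413
P(stuck control-rod sensor | scram) = 0.258402/0.423413 ≈ 0.610

Now condition on the additional information:
Sum P(scram|·) weighted by the priors over both values of stuck control-rod sensor:
  P(scram | genuine neutron-flux excursion) = 0.6872*0.66 + 0.899904*0.34
        = 0.453552 + 0.305967 = 0.759519
The terms with stuck control-rod sensor present sum to 0.305967, so
  P(stuck control-rod sensor | scram, genuine neutron-flux excursion) = 0.305967 / 0.759519 ≈ 0.403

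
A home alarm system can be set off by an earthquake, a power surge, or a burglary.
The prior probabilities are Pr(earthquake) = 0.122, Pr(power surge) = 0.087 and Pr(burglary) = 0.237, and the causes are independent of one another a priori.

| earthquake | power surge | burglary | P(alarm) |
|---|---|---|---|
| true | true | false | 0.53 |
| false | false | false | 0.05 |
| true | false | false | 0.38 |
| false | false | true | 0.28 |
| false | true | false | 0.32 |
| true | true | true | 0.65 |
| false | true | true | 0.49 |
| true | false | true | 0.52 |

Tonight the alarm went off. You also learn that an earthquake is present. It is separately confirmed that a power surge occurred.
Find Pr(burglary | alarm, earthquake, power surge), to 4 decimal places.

P(alarm | earthquake, power surge) = 0.53·0.763 + 0.65·0.237 = 0.404390 + 0.154050 = 0.558440
Restricting to configurations with burglary present: 0.65·0.237 = 0.154050.
So P(burglary | alarm, earthquake, power surge) = 0.154050/0.558440 ≈ 0.2759.

Pr(burglary | alarm, earthquake, power surge) ≈ 0.2759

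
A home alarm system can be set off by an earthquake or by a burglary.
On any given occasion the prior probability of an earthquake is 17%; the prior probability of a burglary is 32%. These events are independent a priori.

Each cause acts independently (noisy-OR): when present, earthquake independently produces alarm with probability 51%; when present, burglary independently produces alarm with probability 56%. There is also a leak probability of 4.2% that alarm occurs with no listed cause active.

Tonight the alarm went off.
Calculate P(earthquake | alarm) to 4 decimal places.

P(earthquake | alarm) ≈ 0.3708

Under noisy-OR, P(alarm | causes) = 1 − (1−0.042)·∏(1−qᵢ) over the active causes.
P(alarm) = 0.042·0.83·0.68 + 0.57848·0.83·0.32 + 0.53058·0.17·0.68 + 0.793455·0.17·0.32 = 0.023705 + 0.153644 + 0.061335 + 0.043164 = 0.281848
Of this, 0.104499 comes from 0.061335 + 0.043164 (the earthquake=true cases).
P(earthquake | alarm) = 0.104499 / 0.281848 ≈ 0.3708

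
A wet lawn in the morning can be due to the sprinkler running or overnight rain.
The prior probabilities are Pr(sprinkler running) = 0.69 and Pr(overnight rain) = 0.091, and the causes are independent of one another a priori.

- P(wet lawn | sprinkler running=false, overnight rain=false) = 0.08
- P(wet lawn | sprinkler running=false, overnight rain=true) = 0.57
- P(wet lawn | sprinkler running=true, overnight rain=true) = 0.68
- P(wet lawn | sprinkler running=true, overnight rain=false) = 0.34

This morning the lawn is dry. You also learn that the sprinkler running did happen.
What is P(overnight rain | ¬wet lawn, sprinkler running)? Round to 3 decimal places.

P(overnight rain | ¬wet lawn, sprinkler running) ≈ 0.046

Numerator (weight on configurations with overnight rain): 0.32×0.091 = 0.029120
Normalizer over all consistent configurations: 0.66×0.909 + 0.32×0.091 = 0.629060
Posterior = 0.029120 / 0.629060 ≈ 0.046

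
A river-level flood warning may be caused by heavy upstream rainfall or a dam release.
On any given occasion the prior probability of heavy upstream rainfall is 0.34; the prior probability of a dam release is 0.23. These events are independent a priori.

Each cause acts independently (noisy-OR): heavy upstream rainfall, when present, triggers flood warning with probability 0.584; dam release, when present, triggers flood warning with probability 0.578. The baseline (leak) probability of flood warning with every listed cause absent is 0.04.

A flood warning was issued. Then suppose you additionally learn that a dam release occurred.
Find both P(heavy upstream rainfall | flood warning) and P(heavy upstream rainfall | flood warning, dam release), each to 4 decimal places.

Under noisy-OR, P(flood warning | causes) = 1 − (1−0.04)·∏(1−qᵢ) over the active causes.
Sum P(flood warning|·) weighted by the priors over the 4 (heavy upstream rainfall, dam release) configurations:
  P(flood warning) = 0.04·0.66·0.77 + 0.59488·0.66·0.23 + 0.60064·0.34·0.77 + 0.83147·0.34·0.23
        = 0.020328 + 0.090303 + 0.157248 + 0.065021 = 0.332900
The terms with heavy upstream rainfall present sum to 0.222269, so
  P(heavy upstream rainfall | flood warning) = 0.222269 / 0.332900 ≈ 0.6677

With the extra evidence:
P(flood warning | dam release) = 0.59488*0.66 + 0.83147*0.34 = 0.392621 + 0.282700 = 0.675321
Of this, 0.282700 comes from 0.83147*0.34 (the heavy upstream rainfall=true cases).
Hence the posterior is 0.282700/0.675321 ≈ 0.4186.
The drop from 0.6677 to 0.4186 is the explaining-away (discounting) effect.

P(heavy upstream rainfall | flood warning) ≈ 0.6677; P(heavy upstream rainfall | flood warning, dam release) ≈ 0.4186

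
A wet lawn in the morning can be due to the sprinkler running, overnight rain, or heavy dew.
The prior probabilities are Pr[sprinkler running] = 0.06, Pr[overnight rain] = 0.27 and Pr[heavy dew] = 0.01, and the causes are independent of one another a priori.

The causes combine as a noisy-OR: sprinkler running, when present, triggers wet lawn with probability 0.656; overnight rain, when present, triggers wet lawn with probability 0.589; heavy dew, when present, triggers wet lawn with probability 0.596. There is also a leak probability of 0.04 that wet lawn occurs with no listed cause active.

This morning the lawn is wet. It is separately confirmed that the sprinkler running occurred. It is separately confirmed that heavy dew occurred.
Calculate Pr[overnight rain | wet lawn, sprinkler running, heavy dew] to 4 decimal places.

Under noisy-OR, P(wet lawn | causes) = 1 − (1−0.04)·∏(1−qᵢ) over the active causes.
Enumerate both values of overnight rain and weight by the priors:
  P(wet lawn | sprinkler running, heavy dew) = 0.866583*0.73 + 0.945166*0.27
        = 0.632606 + 0.255195 = 0.887801
The terms with overnight rain present sum to 0.255195, so
  P(overnight rain | wet lawn, sprinkler running, heavy dew) = 0.255195 / 0.887801 ≈ 0.2874

Pr[overnight rain | wet lawn, sprinkler running, heavy dew] ≈ 0.2874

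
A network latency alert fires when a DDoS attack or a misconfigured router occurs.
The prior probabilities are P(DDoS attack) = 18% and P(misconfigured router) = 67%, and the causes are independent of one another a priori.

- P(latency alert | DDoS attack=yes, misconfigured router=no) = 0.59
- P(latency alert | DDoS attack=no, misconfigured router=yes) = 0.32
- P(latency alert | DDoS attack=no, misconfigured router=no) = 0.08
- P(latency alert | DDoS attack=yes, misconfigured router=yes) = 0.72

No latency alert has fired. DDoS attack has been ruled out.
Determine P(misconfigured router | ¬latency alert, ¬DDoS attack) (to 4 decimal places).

P(misconfigured router | ¬latency alert, ¬DDoS attack) ≈ 0.6001

Enumerate both values of misconfigured router and weight by the priors:
  P(¬latency alert | ¬DDoS attack) = 0.92×0.33 + 0.68×0.67
        = 0.303600 + 0.455600 = 0.759200
Keeping only the misconfigured router-present terms gives 0.455600, so
  P(misconfigured router | ¬latency alert, ¬DDoS attack) = 0.455600 / 0.759200 ≈ 0.6001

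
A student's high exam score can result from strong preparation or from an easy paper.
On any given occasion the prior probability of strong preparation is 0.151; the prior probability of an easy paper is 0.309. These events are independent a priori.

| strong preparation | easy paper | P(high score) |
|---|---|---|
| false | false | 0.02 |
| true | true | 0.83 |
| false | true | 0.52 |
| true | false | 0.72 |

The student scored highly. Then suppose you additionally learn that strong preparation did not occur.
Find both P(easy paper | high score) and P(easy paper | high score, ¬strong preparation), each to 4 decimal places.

For the numerator, keep only easy paper=true terms: 0.136417 + 0.038727 = 0.175144
Normalizer over all consistent configurations: 0.02·0.849·0.691 + 0.52·0.849·0.309 + 0.72·0.151·0.691 + 0.83·0.151·0.309 = 0.262003
P(easy paper | high score) = 0.175144/0.262003 ≈ 0.6685

With the extra evidence:
Numerator (weight on configurations with easy paper): 0.52·0.309 = 0.160680
Denominator P(high score | ¬strong preparation): 0.02·0.691 + 0.52·0.309 = 0.174500
P(easy paper | high score, ¬strong preparation) = 0.160680/0.174500 ≈ 0.9208

P(easy paper | high score) ≈ 0.6685; P(easy paper | high score, ¬strong preparation) ≈ 0.9208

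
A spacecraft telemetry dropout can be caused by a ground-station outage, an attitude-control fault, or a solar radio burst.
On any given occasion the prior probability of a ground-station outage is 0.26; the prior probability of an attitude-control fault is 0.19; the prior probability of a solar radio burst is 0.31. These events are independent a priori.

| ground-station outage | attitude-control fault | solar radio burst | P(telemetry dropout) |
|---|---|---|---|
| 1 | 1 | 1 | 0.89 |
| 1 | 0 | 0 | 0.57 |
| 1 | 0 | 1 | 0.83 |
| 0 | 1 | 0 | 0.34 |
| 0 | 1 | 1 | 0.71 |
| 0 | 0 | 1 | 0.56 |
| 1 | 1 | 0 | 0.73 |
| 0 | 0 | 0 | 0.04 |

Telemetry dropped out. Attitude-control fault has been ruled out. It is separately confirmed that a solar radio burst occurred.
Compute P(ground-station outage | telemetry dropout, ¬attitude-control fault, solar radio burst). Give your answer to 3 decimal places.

Numerator (weight on configurations with ground-station outage): 0.83*0.26 = 0.215800
Normalizer over all consistent configurations: 0.56*0.74 + 0.83*0.26 = 0.630200
P(ground-station outage | telemetry dropout, ¬attitude-control fault, solar radio burst) = 0.215800/0.630200 ≈ 0.342

P(ground-station outage | telemetry dropout, ¬attitude-control fault, solar radio burst) ≈ 0.342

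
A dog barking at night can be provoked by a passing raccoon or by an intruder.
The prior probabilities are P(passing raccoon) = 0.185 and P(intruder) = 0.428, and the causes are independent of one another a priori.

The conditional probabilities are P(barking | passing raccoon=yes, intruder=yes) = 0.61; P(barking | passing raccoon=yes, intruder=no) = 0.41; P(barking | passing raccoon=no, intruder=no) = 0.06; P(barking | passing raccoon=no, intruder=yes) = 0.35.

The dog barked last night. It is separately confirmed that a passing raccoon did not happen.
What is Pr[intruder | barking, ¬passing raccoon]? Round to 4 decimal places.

For the numerator, keep only intruder=true terms: 0.35·0.428 = 0.149800
Denominator P(barking | ¬passing raccoon): 0.06·0.572 + 0.35·0.428 = 0.184120
P(intruder | barking, ¬passing raccoon) = 0.149800/0.184120 ≈ 0.8136

Pr[intruder | barking, ¬passing raccoon] ≈ 0.8136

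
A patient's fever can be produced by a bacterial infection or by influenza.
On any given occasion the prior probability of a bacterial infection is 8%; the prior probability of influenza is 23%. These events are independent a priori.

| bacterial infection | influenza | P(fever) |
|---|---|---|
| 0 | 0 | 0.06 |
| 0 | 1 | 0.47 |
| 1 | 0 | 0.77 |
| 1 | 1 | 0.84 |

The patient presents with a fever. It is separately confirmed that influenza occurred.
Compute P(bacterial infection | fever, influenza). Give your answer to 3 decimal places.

P(bacterial infection | fever, influenza) ≈ 0.135

For the numerator, keep only bacterial infection=true terms: 0.84×0.08 = 0.067200
Normalizer over all consistent configurations: 0.47×0.92 + 0.84×0.08 = 0.499600
Posterior = 0.067200 / 0.499600 ≈ 0.135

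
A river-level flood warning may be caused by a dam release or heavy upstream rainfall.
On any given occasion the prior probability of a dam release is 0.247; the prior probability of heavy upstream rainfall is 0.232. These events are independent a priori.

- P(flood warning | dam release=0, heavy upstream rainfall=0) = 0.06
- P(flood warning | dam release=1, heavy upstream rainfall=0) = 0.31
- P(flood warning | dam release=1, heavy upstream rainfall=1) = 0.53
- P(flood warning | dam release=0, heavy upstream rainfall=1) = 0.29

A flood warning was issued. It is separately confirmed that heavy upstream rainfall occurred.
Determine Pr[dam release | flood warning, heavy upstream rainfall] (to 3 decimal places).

Pr[dam release | flood warning, heavy upstream rainfall] ≈ 0.375

Numerator (weight on configurations with dam release): 0.53·0.247 = 0.130910
Denominator P(flood warning | heavy upstream rainfall): 0.29·0.753 + 0.53·0.247 = 0.349280
P(dam release | flood warning, heavy upstream rainfall) = 0.130910/0.349280 ≈ 0.375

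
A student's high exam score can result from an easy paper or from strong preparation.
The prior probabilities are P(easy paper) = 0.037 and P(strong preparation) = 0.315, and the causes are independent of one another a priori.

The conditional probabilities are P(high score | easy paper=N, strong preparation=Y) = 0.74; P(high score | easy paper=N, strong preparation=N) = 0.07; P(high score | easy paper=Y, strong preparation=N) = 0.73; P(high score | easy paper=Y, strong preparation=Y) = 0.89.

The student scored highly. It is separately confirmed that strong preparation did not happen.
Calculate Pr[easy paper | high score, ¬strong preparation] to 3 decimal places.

Numerator (weight on configurations with easy paper): 0.73×0.037 = 0.027010
Normalizer over all consistent configurations: 0.07×0.963 + 0.73×0.037 = 0.094420
Posterior = 0.027010 / 0.094420 ≈ 0.286

Pr[easy paper | high score, ¬strong preparation] ≈ 0.286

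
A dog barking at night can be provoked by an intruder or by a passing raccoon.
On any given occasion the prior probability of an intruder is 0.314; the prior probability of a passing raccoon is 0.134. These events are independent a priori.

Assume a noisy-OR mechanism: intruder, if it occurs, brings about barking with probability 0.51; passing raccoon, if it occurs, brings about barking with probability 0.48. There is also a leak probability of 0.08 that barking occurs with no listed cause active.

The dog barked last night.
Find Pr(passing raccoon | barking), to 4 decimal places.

Pr(passing raccoon | barking) ≈ 0.2894

Under noisy-OR, P(barking | causes) = 1 − (1−0.08)·∏(1−qᵢ) over the active causes.
By total probability over the 4 (intruder, passing raccoon) configurations:
  P(barking) = 0.08*0.686*0.866 + 0.5216*0.686*0.134 + 0.5492*0.314*0.866 + 0.765584*0.314*0.134
        = 0.047526 + 0.047948 + 0.149341 + 0.032213 = 0.277028
Configurations with passing raccoon contribute 0.080161, so
  P(passing raccoon | barking) = 0.080161 / 0.277028 ≈ 0.2894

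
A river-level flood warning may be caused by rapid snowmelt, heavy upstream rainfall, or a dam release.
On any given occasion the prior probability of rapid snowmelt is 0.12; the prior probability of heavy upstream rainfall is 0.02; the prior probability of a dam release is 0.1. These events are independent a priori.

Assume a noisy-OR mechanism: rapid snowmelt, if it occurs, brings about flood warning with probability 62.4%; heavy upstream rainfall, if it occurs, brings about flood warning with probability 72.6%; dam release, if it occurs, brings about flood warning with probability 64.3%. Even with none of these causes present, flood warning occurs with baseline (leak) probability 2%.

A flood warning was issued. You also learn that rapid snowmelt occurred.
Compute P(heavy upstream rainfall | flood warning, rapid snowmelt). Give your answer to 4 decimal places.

Under noisy-OR, P(flood warning | causes) = 1 − (1−0.02)·∏(1−qᵢ) over the active causes.
For the numerator, keep only heavy upstream rainfall=true terms: 0.016183 + 0.001928 = 0.018111
The normalizing constant is 0.63152×0.98×0.9 + 0.868453×0.98×0.1 + 0.899036×0.02×0.9 + 0.963956×0.02×0.1 = 0.660220
P(heavy upstream rainfall | flood warning, rapid snowmelt) = 0.018111/0.660220 ≈ 0.0274

P(heavy upstream rainfall | flood warning, rapid snowmelt) ≈ 0.0274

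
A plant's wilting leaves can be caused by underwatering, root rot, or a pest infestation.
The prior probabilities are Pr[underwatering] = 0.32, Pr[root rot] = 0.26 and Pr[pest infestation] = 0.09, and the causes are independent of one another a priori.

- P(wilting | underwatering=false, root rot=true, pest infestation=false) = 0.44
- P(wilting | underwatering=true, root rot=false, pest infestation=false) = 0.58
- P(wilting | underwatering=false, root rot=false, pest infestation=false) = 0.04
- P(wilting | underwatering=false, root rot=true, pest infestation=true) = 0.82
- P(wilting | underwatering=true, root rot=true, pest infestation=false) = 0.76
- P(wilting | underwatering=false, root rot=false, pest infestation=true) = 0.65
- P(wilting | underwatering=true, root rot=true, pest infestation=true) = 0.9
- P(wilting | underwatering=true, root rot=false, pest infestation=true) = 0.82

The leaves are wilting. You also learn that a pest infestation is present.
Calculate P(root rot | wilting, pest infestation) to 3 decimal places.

P(root rot | wilting, pest infestation) ≈ 0.297

P(wilting | pest infestation) = 0.65*0.68*0.74 + 0.82*0.68*0.26 + 0.82*0.32*0.74 + 0.9*0.32*0.26 = 0.327080 + 0.144976 + 0.194176 + 0.074880 = 0.741112
The root rot-present share is 0.144976 + 0.074880 = 0.219856.
Hence the posterior is 0.219856/0.741112 ≈ 0.297.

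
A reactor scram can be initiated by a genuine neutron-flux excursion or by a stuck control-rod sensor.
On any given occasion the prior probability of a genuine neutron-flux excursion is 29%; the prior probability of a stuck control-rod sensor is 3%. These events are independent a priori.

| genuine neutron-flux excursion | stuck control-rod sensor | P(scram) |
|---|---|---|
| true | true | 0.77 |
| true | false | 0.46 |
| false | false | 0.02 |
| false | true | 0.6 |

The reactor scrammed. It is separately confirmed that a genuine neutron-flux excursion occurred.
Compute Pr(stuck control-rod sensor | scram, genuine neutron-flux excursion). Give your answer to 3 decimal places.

Pr(stuck control-rod sensor | scram, genuine neutron-flux excursion) ≈ 0.049

By total probability over both values of stuck control-rod sensor:
  P(scram | genuine neutron-flux excursion) = 0.46*0.97 + 0.77*0.03
        = 0.446200 + 0.023100 = 0.469300
Configurations with stuck control-rod sensor contribute 0.023100, so
  P(stuck control-rod sensor | scram, genuine neutron-flux excursion) = 0.023100 / 0.469300 ≈ 0.049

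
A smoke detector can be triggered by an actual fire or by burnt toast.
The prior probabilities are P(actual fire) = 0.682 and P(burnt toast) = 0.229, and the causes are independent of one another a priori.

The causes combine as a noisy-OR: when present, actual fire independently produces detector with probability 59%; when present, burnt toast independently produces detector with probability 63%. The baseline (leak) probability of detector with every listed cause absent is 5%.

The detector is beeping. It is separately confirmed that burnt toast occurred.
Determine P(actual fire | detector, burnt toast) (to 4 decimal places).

P(actual fire | detector, burnt toast) ≈ 0.7389

Under noisy-OR, P(detector | causes) = 1 − (1−0.05)·∏(1−qᵢ) over the active causes.
P(detector | burnt toast) = 0.6485·0.318 + 0.855885·0.682 = 0.206223 + 0.583714 = 0.789937
Of this, 0.583714 comes from 0.855885·0.682 (the actual fire=true cases).
Hence the posterior is 0.583714/0.789937 ≈ 0.7389.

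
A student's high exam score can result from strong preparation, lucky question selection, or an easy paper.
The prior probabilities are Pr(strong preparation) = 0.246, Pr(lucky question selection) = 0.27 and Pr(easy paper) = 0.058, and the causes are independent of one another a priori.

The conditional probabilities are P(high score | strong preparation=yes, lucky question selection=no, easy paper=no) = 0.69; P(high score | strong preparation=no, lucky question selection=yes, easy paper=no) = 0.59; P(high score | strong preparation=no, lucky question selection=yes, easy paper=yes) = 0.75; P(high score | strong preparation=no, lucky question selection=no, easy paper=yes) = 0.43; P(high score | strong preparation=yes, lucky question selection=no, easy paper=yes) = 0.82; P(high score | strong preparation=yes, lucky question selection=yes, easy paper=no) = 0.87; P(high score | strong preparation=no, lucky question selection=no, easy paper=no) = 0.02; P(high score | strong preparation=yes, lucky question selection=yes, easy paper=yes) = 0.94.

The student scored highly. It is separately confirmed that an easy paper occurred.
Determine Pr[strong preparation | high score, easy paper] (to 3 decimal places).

Enumerate the 4 (strong preparation, lucky question selection) configurations and weight by the priors:
  P(high score | easy paper) = 0.43×0.754×0.73 + 0.75×0.754×0.27 + 0.82×0.246×0.73 + 0.94×0.246×0.27
        = 0.236681 + 0.152685 + 0.147256 + 0.062435 = 0.599057
The terms with strong preparation present sum to 0.209691, so
  P(strong preparation | high score, easy paper) = 0.209691 / 0.599057 ≈ 0.350

Pr[strong preparation | high score, easy paper] ≈ 0.350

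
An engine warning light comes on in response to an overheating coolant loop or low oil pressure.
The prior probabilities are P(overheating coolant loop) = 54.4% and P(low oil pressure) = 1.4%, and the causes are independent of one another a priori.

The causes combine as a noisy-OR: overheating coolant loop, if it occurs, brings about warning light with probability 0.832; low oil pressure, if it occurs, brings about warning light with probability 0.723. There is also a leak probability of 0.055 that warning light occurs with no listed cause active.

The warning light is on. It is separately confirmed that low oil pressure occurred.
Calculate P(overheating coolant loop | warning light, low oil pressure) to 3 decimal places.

Under noisy-OR, P(warning light | causes) = 1 − (1−0.055)·∏(1−qᵢ) over the active causes.
P(warning light | low oil pressure) = 0.738235·0.456 + 0.956023·0.544 = 0.336635 + 0.520077 = 0.856712
Of this, 0.520077 comes from 0.956023·0.544 (the overheating coolant loop=true cases).
P(overheating coolant loop | warning light, low oil pressure) = 0.520077 / 0.856712 ≈ 0.607

P(overheating coolant loop | warning light, low oil pressure) ≈ 0.607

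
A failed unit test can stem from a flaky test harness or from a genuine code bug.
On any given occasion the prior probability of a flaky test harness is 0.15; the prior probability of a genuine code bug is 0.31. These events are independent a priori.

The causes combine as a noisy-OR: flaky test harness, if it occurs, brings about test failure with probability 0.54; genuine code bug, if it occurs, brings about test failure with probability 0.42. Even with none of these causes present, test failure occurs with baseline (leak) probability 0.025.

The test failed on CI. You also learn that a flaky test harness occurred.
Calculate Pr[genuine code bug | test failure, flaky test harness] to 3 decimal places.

Under noisy-OR, P(test failure | causes) = 1 − (1−0.025)·∏(1−qᵢ) over the active causes.
By total probability over both values of genuine code bug:
  P(test failure | flaky test harness) = 0.5515×0.69 + 0.73987×0.31
        = 0.380535 + 0.229360 = 0.609895
The terms with genuine code bug present sum to 0.229360, so
  P(genuine code bug | test failure, flaky test harness) = 0.229360 / 0.609895 ≈ 0.376

Pr[genuine code bug | test failure, flaky test harness] ≈ 0.376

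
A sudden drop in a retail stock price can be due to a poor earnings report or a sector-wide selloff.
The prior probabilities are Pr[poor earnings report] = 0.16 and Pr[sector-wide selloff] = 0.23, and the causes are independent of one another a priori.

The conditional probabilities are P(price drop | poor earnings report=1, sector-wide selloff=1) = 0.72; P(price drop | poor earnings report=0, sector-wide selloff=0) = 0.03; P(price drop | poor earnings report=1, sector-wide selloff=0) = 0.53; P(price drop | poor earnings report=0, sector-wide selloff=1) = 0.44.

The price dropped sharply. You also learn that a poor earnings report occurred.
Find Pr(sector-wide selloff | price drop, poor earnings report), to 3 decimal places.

P(price drop | poor earnings report) = 0.53*0.77 + 0.72*0.23 = 0.408100 + 0.165600 = 0.573700
Of this, 0.165600 comes from 0.72*0.23 (the sector-wide selloff=true cases).
P(sector-wide selloff | price drop, poor earnings report) = 0.165600 / 0.573700 ≈ 0.289

Pr(sector-wide selloff | price drop, poor earnings report) ≈ 0.289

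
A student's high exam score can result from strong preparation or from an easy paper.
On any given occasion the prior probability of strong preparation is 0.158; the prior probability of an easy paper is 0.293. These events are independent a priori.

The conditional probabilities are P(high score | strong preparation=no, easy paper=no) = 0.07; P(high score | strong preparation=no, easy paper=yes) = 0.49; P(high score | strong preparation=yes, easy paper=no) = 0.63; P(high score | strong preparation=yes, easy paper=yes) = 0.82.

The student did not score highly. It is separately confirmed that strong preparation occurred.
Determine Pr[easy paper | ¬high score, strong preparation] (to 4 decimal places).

Numerator (weight on configurations with easy paper): 0.18×0.293 = 0.052740
Denominator P(¬high score | strong preparation): 0.37×0.707 + 0.18×0.293 = 0.314330
Posterior = 0.052740 / 0.314330 ≈ 0.1678

Pr[easy paper | ¬high score, strong preparation] ≈ 0.1678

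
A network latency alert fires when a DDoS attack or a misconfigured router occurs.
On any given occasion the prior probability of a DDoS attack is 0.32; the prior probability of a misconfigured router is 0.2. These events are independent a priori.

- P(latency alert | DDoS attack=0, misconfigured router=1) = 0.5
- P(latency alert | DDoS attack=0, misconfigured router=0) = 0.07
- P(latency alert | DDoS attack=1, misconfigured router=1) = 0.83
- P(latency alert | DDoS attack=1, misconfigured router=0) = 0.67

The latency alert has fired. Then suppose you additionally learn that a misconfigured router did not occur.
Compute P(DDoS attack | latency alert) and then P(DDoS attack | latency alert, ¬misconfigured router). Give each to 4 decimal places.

P(DDoS attack | latency alert) ≈ 0.6792; P(DDoS attack | latency alert, ¬misconfigured router) ≈ 0.8183

Numerator (weight on configurations with DDoS attack): 0.171520 + 0.053120 = 0.224640
Denominator P(latency alert): 0.07·0.68·0.8 + 0.5·0.68·0.2 + 0.67·0.32·0.8 + 0.83·0.32·0.2 = 0.330720
Posterior = 0.224640 / 0.330720 ≈ 0.6792

Now also conditioning on misconfigured router≠true:
For the numerator, keep only DDoS attack=true terms: 0.67×0.32 = 0.214400
The normalizing constant is 0.07×0.68 + 0.67×0.32 = 0.262000
P(DDoS attack | latency alert, ¬misconfigured router) = 0.214400/0.262000 ≈ 0.8183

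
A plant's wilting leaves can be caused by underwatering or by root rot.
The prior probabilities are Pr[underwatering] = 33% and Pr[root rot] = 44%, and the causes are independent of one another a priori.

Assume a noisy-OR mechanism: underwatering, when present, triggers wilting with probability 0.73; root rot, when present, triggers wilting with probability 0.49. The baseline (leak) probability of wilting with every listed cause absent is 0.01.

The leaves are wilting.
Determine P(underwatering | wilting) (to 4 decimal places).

P(underwatering | wilting) ≈ 0.6353

Under noisy-OR, P(wilting | causes) = 1 − (1−0.01)·∏(1−qᵢ) over the active causes.
P(wilting) = 0.01*0.67*0.56 + 0.4951*0.67*0.44 + 0.7327*0.33*0.56 + 0.863677*0.33*0.44 = 0.003752 + 0.145955 + 0.135403 + 0.125406 = 0.410516
Restricting to configurations with underwatering present: 0.135403 + 0.125406 = 0.260809.
Hence the posterior is 0.260809/0.410516 ≈ 0.6353.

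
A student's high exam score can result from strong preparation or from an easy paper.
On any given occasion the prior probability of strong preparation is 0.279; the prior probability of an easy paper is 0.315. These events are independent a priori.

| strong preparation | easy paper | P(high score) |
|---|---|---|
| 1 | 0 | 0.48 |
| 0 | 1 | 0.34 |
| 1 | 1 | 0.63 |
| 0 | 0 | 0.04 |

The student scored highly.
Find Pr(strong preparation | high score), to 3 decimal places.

Numerator (weight on configurations with strong preparation): 0.091735 + 0.055368 = 0.147103
Denominator P(high score): 0.04×0.721×0.685 + 0.34×0.721×0.315 + 0.48×0.279×0.685 + 0.63×0.279×0.315 = 0.244077
P(strong preparation | high score) = 0.147103/0.244077 ≈ 0.603

Pr(strong preparation | high score) ≈ 0.603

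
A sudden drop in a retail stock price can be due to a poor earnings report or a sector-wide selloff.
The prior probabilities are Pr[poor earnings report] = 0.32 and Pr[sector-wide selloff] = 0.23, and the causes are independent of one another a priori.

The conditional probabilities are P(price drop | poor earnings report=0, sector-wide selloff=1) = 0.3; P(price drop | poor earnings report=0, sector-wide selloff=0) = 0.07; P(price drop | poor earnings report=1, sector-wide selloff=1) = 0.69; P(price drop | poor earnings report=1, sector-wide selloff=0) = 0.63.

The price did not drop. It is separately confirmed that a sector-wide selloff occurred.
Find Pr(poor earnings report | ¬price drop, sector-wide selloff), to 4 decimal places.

P(¬price drop | sector-wide selloff) = 0.7×0.68 + 0.31×0.32 = 0.476000 + 0.099200 = 0.575200
The poor earnings report-present share is 0.31×0.32 = 0.099200.
So P(poor earnings report | ¬price drop, sector-wide selloff) = 0.099200/0.575200 ≈ 0.1725.

Pr(poor earnings report | ¬price drop, sector-wide selloff) ≈ 0.1725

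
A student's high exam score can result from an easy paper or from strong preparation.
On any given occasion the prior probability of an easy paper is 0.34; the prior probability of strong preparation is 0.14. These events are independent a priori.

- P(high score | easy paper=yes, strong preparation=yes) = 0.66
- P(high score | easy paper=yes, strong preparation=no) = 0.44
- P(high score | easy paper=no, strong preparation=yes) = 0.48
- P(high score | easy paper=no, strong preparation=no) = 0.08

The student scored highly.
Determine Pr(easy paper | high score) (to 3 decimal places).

Pr(easy paper | high score) ≈ 0.641

Weight on easy paper=true, given the evidence: 0.128656 + 0.031416 = 0.160072
Denominator P(high score): 0.08*0.66*0.86 + 0.48*0.66*0.14 + 0.44*0.34*0.86 + 0.66*0.34*0.14 = 0.249832
Posterior = 0.160072 / 0.249832 ≈ 0.641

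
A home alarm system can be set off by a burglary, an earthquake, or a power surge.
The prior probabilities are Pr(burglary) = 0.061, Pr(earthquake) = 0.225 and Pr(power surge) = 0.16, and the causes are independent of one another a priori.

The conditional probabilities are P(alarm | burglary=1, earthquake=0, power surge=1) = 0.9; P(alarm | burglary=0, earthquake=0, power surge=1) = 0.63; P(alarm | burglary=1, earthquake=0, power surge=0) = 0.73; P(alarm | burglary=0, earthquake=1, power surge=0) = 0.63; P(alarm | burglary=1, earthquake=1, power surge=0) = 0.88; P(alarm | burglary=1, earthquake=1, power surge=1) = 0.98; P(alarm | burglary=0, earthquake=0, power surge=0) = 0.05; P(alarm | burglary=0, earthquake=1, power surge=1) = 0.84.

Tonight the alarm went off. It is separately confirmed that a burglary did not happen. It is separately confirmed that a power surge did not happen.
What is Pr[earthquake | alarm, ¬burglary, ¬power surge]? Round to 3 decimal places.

Pr[earthquake | alarm, ¬burglary, ¬power surge] ≈ 0.785

For the numerator, keep only earthquake=true terms: 0.63*0.225 = 0.141750
Normalizer over all consistent configurations: 0.05*0.775 + 0.63*0.225 = 0.180500
P(earthquake | alarm, ¬burglary, ¬power surge) = 0.141750/0.180500 ≈ 0.785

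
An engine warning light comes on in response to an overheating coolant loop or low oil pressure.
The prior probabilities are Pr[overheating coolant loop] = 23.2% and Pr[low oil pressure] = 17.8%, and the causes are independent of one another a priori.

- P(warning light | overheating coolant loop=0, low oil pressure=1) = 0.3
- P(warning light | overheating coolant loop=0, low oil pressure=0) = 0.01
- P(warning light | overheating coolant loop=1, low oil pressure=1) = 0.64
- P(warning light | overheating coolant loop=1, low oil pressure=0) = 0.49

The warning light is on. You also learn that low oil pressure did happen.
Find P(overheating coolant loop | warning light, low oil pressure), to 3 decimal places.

P(overheating coolant loop | warning light, low oil pressure) ≈ 0.392

Enumerate both values of overheating coolant loop and weight by the priors:
  P(warning light | low oil pressure) = 0.3*0.768 + 0.64*0.232
        = 0.230400 + 0.148480 = 0.378880
Keeping only the overheating coolant loop-present terms gives 0.148480, so
  P(overheating coolant loop | warning light, low oil pressure) = 0.148480 / 0.378880 ≈ 0.392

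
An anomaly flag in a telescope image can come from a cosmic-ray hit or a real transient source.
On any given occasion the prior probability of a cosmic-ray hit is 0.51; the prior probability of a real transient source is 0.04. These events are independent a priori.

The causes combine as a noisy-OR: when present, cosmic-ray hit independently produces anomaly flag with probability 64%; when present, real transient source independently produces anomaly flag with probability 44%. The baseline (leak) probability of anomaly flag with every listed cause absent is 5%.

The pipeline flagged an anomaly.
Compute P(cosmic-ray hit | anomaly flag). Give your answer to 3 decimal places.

Under noisy-OR, P(anomaly flag | causes) = 1 − (1−0.05)·∏(1−qᵢ) over the active causes.
P(anomaly flag) = 0.05*0.49*0.96 + 0.468*0.49*0.04 + 0.658*0.51*0.96 + 0.80848*0.51*0.04 = 0.023520 + 0.009173 + 0.322157 + 0.016493 = 0.371343
The cosmic-ray hit-present share is 0.322157 + 0.016493 = 0.338650.
So P(cosmic-ray hit | anomaly flag) = 0.338650/0.371343 ≈ 0.912.

P(cosmic-ray hit | anomaly flag) ≈ 0.912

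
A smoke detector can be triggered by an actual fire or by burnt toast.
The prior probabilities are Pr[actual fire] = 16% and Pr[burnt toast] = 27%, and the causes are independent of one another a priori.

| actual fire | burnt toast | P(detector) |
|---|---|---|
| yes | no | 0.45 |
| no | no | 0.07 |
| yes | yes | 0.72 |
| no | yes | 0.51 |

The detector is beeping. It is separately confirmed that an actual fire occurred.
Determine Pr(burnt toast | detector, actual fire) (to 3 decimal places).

By total probability over both values of burnt toast:
  P(detector | actual fire) = 0.45×0.73 + 0.72×0.27
        = 0.328500 + 0.194400 = 0.522900
Configurations with burnt toast contribute 0.194400, so
  P(burnt toast | detector, actual fire) = 0.194400 / 0.522900 ≈ 0.372

Pr(burnt toast | detector, actual fire) ≈ 0.372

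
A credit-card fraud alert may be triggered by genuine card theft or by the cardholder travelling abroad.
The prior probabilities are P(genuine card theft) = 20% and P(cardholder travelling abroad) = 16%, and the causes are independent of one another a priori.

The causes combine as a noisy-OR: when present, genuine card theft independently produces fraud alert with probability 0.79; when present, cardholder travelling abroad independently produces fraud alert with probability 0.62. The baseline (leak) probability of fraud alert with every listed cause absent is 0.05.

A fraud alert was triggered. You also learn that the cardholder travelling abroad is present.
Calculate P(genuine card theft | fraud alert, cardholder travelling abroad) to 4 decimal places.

P(genuine card theft | fraud alert, cardholder travelling abroad) ≈ 0.2656

Under noisy-OR, P(fraud alert | causes) = 1 − (1−0.05)·∏(1−qᵢ) over the active causes.
P(fraud alert | cardholder travelling abroad) = 0.639×0.8 + 0.92419×0.2 = 0.511200 + 0.184838 = 0.696038
Restricting to configurations with genuine card theft present: 0.92419×0.2 = 0.184838.
Hence the posterior is 0.184838/0.696038 ≈ 0.2656.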